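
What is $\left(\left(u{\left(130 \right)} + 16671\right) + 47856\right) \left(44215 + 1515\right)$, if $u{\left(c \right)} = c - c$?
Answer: $2950819710$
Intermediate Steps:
$u{\left(c \right)} = 0$
$\left(\left(u{\left(130 \right)} + 16671\right) + 47856\right) \left(44215 + 1515\right) = \left(\left(0 + 16671\right) + 47856\right) \left(44215 + 1515\right) = \left(16671 + 47856\right) 45730 = 64527 \cdot 45730 = 2950819710$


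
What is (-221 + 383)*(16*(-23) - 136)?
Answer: -81648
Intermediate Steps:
(-221 + 383)*(16*(-23) - 136) = 162*(-368 - 136) = 162*(-504) = -81648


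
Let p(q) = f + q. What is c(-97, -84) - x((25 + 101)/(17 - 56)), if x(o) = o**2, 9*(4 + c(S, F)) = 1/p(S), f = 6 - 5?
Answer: -2108329/146016 ≈ -14.439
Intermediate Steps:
f = 1
p(q) = 1 + q
c(S, F) = -4 + 1/(9*(1 + S))
c(-97, -84) - x((25 + 101)/(17 - 56)) = (-35 - 36*(-97))/(9*(1 - 97)) - ((25 + 101)/(17 - 56))**2 = (1/9)*(-35 + 3492)/(-96) - (126/(-39))**2 = (1/9)*(-1/96)*3457 - (126*(-1/39))**2 = -3457/864 - (-42/13)**2 = -3457/864 - 1*1764/169 = -3457/864 - 1764/169 = -2108329/146016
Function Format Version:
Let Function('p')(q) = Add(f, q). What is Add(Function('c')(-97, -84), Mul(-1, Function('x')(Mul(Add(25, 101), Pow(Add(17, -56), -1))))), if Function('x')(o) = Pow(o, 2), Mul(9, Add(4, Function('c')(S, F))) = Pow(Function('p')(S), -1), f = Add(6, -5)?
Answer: Rational(-2108329, 146016) ≈ -14.439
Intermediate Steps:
f = 1
Function('p')(q) = Add(1, q)
Function('c')(S, F) = Add(-4, Mul(Rational(1, 9), Pow(Add(1, S), -1)))
Add(Function('c')(-97, -84), Mul(-1, Function('x')(Mul(Add(25, 101), Pow(Add(17, -56), -1))))) = Add(Mul(Rational(1, 9), Pow(Add(1, -97), -1), Add(-35, Mul(-36, -97))), Mul(-1, Pow(Mul(Add(25, 101), Pow(Add(17, -56), -1)), 2))) = Add(Mul(Rational(1, 9), Pow(-96, -1), Add(-35, 3492)), Mul(-1, Pow(Mul(126, Pow(-39, -1)), 2))) = Add(Mul(Rational(1, 9), Rational(-1, 96), 3457), Mul(-1, Pow(Mul(126, Rational(-1, 39)), 2))) = Add(Rational(-3457, 864), Mul(-1, Pow(Rational(-42, 13), 2))) = Add(Rational(-3457, 864), Mul(-1, Rational(1764, 169))) = Add(Rational(-3457, 864), Rational(-1764, 169)) = Rational(-2108329, 146016)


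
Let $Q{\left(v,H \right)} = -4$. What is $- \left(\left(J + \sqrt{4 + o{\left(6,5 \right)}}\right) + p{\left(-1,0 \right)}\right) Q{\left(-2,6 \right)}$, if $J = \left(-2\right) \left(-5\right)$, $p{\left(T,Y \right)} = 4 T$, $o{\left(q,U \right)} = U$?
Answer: $36$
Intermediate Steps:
$J = 10$
$- \left(\left(J + \sqrt{4 + o{\left(6,5 \right)}}\right) + p{\left(-1,0 \right)}\right) Q{\left(-2,6 \right)} = - \left(\left(10 + \sqrt{4 + 5}\right) + 4 \left(-1\right)\right) \left(-4\right) = - \left(\left(10 + \sqrt{9}\right) - 4\right) \left(-4\right) = - \left(\left(10 + 3\right) - 4\right) \left(-4\right) = - \left(13 - 4\right) \left(-4\right) = - 9 \left(-4\right) = \left(-1\right) \left(-36\right) = 36$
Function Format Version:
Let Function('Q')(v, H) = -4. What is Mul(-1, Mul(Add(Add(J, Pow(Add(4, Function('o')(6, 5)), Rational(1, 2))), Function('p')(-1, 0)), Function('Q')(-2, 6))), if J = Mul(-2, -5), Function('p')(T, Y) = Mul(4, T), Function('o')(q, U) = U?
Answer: 36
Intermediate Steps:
J = 10
Mul(-1, Mul(Add(Add(J, Pow(Add(4, Function('o')(6, 5)), Rational(1, 2))), Function('p')(-1, 0)), Function('Q')(-2, 6))) = Mul(-1, Mul(Add(Add(10, Pow(Add(4, 5), Rational(1, 2))), Mul(4, -1)), -4)) = Mul(-1, Mul(Add(Add(10, Pow(9, Rational(1, 2))), -4), -4)) = Mul(-1, Mul(Add(Add(10, 3), -4), -4)) = Mul(-1, Mul(Add(13, -4), -4)) = Mul(-1, Mul(9, -4)) = Mul(-1, -36) = 36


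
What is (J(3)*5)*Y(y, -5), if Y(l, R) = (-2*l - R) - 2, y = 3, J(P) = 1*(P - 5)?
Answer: 30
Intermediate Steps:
J(P) = -5 + P (J(P) = 1*(-5 + P) = -5 + P)
Y(l, R) = -2 - R - 2*l (Y(l, R) = (-R - 2*l) - 2 = -2 - R - 2*l)
(J(3)*5)*Y(y, -5) = ((-5 + 3)*5)*(-2 - 1*(-5) - 2*3) = (-2*5)*(-2 + 5 - 6) = -10*(-3) = 30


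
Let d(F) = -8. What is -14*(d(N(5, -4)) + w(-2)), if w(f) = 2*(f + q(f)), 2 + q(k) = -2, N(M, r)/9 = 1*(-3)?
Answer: 280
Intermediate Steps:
N(M, r) = -27 (N(M, r) = 9*(1*(-3)) = 9*(-3) = -27)
q(k) = -4 (q(k) = -2 - 2 = -4)
w(f) = -8 + 2*f (w(f) = 2*(f - 4) = 2*(-4 + f) = -8 + 2*f)
-14*(d(N(5, -4)) + w(-2)) = -14*(-8 + (-8 + 2*(-2))) = -14*(-8 + (-8 - 4)) = -14*(-8 - 12) = -14*(-20) = 280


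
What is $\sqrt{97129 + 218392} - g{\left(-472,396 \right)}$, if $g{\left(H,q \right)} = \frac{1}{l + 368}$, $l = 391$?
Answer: $- \frac{1}{759} + \sqrt{315521} \approx 561.71$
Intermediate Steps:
$g{\left(H,q \right)} = \frac{1}{759}$ ($g{\left(H,q \right)} = \frac{1}{391 + 368} = \frac{1}{759}$)
$\sqrt{97129 + 218392} - g{\left(-472,396 \right)} = \sqrt{97129 + 218392} - \frac{1}{759} = \sqrt{315521} - \frac{1}{759} = - \frac{1}{759} + \sqrt{315521}$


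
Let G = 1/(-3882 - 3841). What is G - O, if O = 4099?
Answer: -31656578/7723 ≈ -4099.0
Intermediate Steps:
G = -1/7723 (G = 1/(-7723) = -1/7723 ≈ -0.00012948)
G - O = -1/7723 - 1*4099 = -1/7723 - 4099 = -31656578/7723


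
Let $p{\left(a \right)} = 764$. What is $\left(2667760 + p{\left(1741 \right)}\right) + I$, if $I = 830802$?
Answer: $3499326$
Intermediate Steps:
$\left(2667760 + p{\left(1741 \right)}\right) + I = \left(2667760 + 764\right) + 830802 = 2668524 + 830802 = 3499326$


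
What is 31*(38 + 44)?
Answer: 2542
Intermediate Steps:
31*(38 + 44) = 31*82 = 2542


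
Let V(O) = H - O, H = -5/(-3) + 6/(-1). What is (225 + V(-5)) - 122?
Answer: 311/3 ≈ 103.67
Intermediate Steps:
H = -13/3 (H = -5*(-⅓) + 6*(-1) = 5/3 - 6 = -13/3 ≈ -4.3333)
V(O) = -13/3 - O
(225 + V(-5)) - 122 = (225 + (-13/3 - 1*(-5))) - 122 = (225 + (-13/3 + 5)) - 122 = (225 + ⅔) - 122 = 677/3 - 122 = 311/3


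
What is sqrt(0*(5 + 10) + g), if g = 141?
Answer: sqrt(141) ≈ 11.874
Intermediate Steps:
sqrt(0*(5 + 10) + g) = sqrt(0*(5 + 10) + 141) = sqrt(0*15 + 141) = sqrt(0 + 141) = sqrt(141)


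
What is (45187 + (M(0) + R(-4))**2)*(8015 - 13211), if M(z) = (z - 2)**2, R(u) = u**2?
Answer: -236870052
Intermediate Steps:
M(z) = (-2 + z)**2
(45187 + (M(0) + R(-4))**2)*(8015 - 13211) = (45187 + ((-2 + 0)**2 + (-4)**2)**2)*(8015 - 13211) = (45187 + ((-2)**2 + 16)**2)*(-5196) = (45187 + (4 + 16)**2)*(-5196) = (45187 + 20**2)*(-5196) = (45187 + 400)*(-5196) = 45587*(-5196) = -236870052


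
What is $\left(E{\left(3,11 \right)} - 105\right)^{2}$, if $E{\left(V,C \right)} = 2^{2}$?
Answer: $10201$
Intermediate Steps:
$E{\left(V,C \right)} = 4$
$\left(E{\left(3,11 \right)} - 105\right)^{2} = \left(4 - 105\right)^{2} = \left(-101\right)^{2} = 10201$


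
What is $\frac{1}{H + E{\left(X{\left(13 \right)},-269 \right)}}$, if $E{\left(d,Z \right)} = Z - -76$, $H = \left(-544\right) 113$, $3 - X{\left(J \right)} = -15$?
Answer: $- \frac{1}{61665} \approx -1.6217 \cdot 10^{-5}$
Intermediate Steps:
$X{\left(J \right)} = 18$ ($X{\left(J \right)} = 3 - -15 = 3 + 15 = 18$)
$H = -61472$
$E{\left(d,Z \right)} = 76 + Z$ ($E{\left(d,Z \right)} = Z + 76 = 76 + Z$)
$\frac{1}{H + E{\left(X{\left(13 \right)},-269 \right)}} = \frac{1}{-61472 + \left(76 - 269\right)} = \frac{1}{-61472 - 193} = \frac{1}{-61665} = - \frac{1}{61665}$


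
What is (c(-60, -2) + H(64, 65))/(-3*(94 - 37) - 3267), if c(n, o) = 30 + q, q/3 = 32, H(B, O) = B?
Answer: -95/1719 ≈ -0.055265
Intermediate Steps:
q = 96 (q = 3*32 = 96)
c(n, o) = 126 (c(n, o) = 30 + 96 = 126)
(c(-60, -2) + H(64, 65))/(-3*(94 - 37) - 3267) = (126 + 64)/(-3*(94 - 37) - 3267) = 190/(-3*57 - 3267) = 190/(-171 - 3267) = 190/(-3438) = 190*(-1/3438) = -95/1719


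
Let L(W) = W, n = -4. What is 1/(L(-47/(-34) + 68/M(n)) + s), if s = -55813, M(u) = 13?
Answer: -442/24666423 ≈ -1.7919e-5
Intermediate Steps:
1/(L(-47/(-34) + 68/M(n)) + s) = 1/((-47/(-34) + 68/13) - 55813) = 1/((-47*(-1/34) + 68*(1/13)) - 55813) = 1/((47/34 + 68/13) - 55813) = 1/(2923/442 - 55813) = 1/(-24666423/442) = -442/24666423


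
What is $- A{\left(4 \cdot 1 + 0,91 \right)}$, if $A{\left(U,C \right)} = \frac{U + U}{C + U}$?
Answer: $- \frac{8}{95} \approx -0.084211$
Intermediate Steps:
$A{\left(U,C \right)} = \frac{2 U}{C + U}$
$- A{\left(4 \cdot 1 + 0,91 \right)} = - \frac{2 \left(4 \cdot 1 + 0\right)}{91 + \left(4 \cdot 1 + 0\right)} = - \frac{2 \left(4 + 0\right)}{91 + \left(4 + 0\right)} = - \frac{2 \cdot 4}{91 + 4} = - \frac{2 \cdot 4}{95} = \left(-1\right) \frac{8}{95} = - \frac{8}{95}$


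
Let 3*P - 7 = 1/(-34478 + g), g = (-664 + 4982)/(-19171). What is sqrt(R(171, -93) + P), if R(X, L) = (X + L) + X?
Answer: sqrt(27451711267268275414)/330491028 ≈ 15.854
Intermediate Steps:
g = -4318/19171 (g = 4318*(-1/19171) = -4318/19171 ≈ -0.22524)
R(X, L) = L + 2*X (R(X, L) = (L + X) + X = L + 2*X)
P = 4626855221/1982946168 (P = 7/3 + 1/(3*(-34478 - 4318/19171)) = 7/3 + 1/(3*(-660982056/19171)) = 7/3 + (1/3)*(-19171/660982056) = 7/3 - 19171/1982946168 = 4626855221/1982946168 ≈ 2.3333)
sqrt(R(171, -93) + P) = sqrt((-93 + 2*171) + 4626855221/1982946168) = sqrt((-93 + 342) + 4626855221/1982946168) = sqrt(249 + 4626855221/1982946168) = sqrt(498380451053/1982946168) = sqrt(27451711267268275414)/330491028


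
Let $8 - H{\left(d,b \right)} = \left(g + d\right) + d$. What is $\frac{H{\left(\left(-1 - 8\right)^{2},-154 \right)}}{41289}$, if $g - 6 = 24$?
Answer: $- \frac{184}{41289} \approx -0.0044564$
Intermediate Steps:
$g = 30$ ($g = 6 + 24 = 30$)
$H{\left(d,b \right)} = -22 - 2 d$ ($H{\left(d,b \right)} = 8 - \left(\left(30 + d\right) + d\right) = 8 - \left(30 + 2 d\right) = -22 - 2 d$)
$\frac{H{\left(\left(-1 - 8\right)^{2},-154 \right)}}{41289} = \frac{-22 - 2 \left(-1 - 8\right)^{2}}{41289} = \left(-22 - 2 \left(-9\right)^{2}\right) \frac{1}{41289} = \left(-22 - 162\right) \frac{1}{41289} = \left(-184\right) \frac{1}{41289} = - \frac{184}{41289}$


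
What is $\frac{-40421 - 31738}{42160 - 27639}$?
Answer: $- \frac{72159}{14521} \approx -4.9693$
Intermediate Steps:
$\frac{-40421 - 31738}{42160 - 27639} = - \frac{72159}{14521}$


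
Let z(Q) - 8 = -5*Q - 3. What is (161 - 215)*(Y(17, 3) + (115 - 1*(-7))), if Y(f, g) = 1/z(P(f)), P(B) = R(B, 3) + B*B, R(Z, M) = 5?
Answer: -9651366/1465 ≈ -6588.0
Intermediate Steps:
P(B) = 5 + B**2 (P(B) = 5 + B*B = 5 + B**2)
z(Q) = 5 - 5*Q (z(Q) = 8 + (-5*Q - 3) = 8 + (-3 - 5*Q) = 5 - 5*Q)
Y(f, g) = 1/(-20 - 5*f**2) (Y(f, g) = 1/(5 - 5*(5 + f**2)) = 1/(5 + (-25 - 5*f**2)) = 1/(-20 - 5*f**2))
(161 - 215)*(Y(17, 3) + (115 - 1*(-7))) = (161 - 215)*(-1/(20 + 5*17**2) + (115 - 1*(-7))) = -54*(-1/(20 + 5*289) + (115 + 7)) = -54*(-1/(20 + 1445) + 122) = -54*(-1/1465 + 122) = -54*178729/1465 = -9651366/1465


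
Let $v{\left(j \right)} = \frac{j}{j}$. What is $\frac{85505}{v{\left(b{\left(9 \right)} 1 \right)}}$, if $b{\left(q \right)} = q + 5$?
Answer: $85505$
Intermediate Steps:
$b{\left(q \right)} = 5 + q$
$v{\left(j \right)} = 1$
$\frac{85505}{v{\left(b{\left(9 \right)} 1 \right)}} = \frac{85505}{1} = 85505 \cdot 1 = 85505$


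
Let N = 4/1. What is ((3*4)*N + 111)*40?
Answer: 6360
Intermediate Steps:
N = 4 (N = 4*1 = 4)
((3*4)*N + 111)*40 = ((3*4)*4 + 111)*40 = (12*4 + 111)*40 = (48 + 111)*40 = 159*40 = 6360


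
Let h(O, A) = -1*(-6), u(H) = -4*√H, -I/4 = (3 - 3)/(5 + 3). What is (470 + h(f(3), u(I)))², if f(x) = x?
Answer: 226576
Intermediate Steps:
I = 0 (I = -4*(3 - 3)/(5 + 3) = -0/8 = -4*0 = 0)
h(O, A) = 6
(470 + h(f(3), u(I)))² = (470 + 6)² = 476² = 226576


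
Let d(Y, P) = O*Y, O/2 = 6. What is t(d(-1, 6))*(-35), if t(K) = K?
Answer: 420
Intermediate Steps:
O = 12 (O = 2*6 = 12)
d(Y, P) = 12*Y
t(d(-1, 6))*(-35) = (12*(-1))*(-35) = -12*(-35) = 420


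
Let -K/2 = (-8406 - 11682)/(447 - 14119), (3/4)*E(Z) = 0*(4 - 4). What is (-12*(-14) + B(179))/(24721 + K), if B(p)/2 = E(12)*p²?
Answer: 287112/42243167 ≈ 0.0067967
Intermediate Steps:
E(Z) = 0 (E(Z) = 4*(0*(4 - 4))/3 = 4*(0*0)/3 = (4/3)*0 = 0)
K = -5022/1709 (K = -2*(-8406 - 11682)/(447 - 14119) = -(-40176)/(-13672) = -(-40176)*(-1)/13672 = -2*2511/1709 = -5022/1709 ≈ -2.9386)
B(p) = 0 (B(p) = 2*(0*p²) = 2*0 = 0)
(-12*(-14) + B(179))/(24721 + K) = (-12*(-14) + 0)/(24721 - 5022/1709) = (168 + 0)/(42243167/1709) = 168*(1709/42243167) = 287112/42243167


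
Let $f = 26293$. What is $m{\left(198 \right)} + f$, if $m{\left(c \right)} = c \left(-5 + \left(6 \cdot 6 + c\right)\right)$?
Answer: $71635$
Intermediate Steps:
$m{\left(c \right)} = c \left(31 + c\right)$ ($m{\left(c \right)} = c \left(-5 + \left(36 + c\right)\right) = c \left(31 + c\right)$)
$m{\left(198 \right)} + f = 198 \left(31 + 198\right) + 26293 = 198 \cdot 229 + 26293 = 45342 + 26293 = 71635$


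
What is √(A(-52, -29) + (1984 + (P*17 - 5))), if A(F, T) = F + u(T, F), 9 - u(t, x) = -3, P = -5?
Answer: 3*√206 ≈ 43.058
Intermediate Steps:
u(t, x) = 12 (u(t, x) = 9 - 1*(-3) = 9 + 3 = 12)
A(F, T) = 12 + F (A(F, T) = F + 12 = 12 + F)
√(A(-52, -29) + (1984 + (P*17 - 5))) = √((12 - 52) + (1984 + (-5*17 - 5))) = √(-40 + (1984 + (-85 - 5))) = √(-40 + (1984 - 90)) = √(-40 + 1894) = √1854 = 3*√206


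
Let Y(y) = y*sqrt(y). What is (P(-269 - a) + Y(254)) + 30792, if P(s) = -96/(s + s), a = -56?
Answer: 2186248/71 + 254*sqrt(254) ≈ 34840.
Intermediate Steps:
P(s) = -48/s (P(s) = -96*1/(2*s) = -48/s)
Y(y) = y**(3/2)
(P(-269 - a) + Y(254)) + 30792 = (-48/(-269 - 1*(-56)) + 254**(3/2)) + 30792 = (-48/(-269 + 56) + 254*sqrt(254)) + 30792 = (-48/(-213) + 254*sqrt(254)) + 30792 = (-48*(-1/213) + 254*sqrt(254)) + 30792 = (16/71 + 254*sqrt(254)) + 30792 = 2186248/71 + 254*sqrt(254)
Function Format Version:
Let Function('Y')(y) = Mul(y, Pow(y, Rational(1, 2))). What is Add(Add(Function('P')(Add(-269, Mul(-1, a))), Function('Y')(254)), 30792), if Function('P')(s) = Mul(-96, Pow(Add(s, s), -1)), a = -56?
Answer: Add(Rational(2186248, 71), Mul(254, Pow(254, Rational(1, 2)))) ≈ 34840.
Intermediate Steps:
Function('P')(s) = Mul(-48, Pow(s, -1)) (Function('P')(s) = Mul(-96, Pow(Mul(2, s), -1)) = Mul(-96, Mul(Rational(1, 2), Pow(s, -1))) = Mul(-48, Pow(s, -1)))
Function('Y')(y) = Pow(y, Rational(3, 2))
Add(Add(Function('P')(Add(-269, Mul(-1, a))), Function('Y')(254)), 30792) = Add(Add(Mul(-48, Pow(Add(-269, Mul(-1, -56)), -1)), Pow(254, Rational(3, 2))), 30792) = Add(Add(Mul(-48, Pow(Add(-269, 56), -1)), Mul(254, Pow(254, Rational(1, 2)))), 30792) = Add(Add(Mul(-48, Pow(-213, -1)), Mul(254, Pow(254, Rational(1, 2)))), 30792) = Add(Add(Mul(-48, Rational(-1, 213)), Mul(254, Pow(254, Rational(1, 2)))), 30792) = Add(Add(Rational(16, 71), Mul(254, Pow(254, Rational(1, 2)))), 30792) = Add(Rational(2186248, 71), Mul(254, Pow(254, Rational(1, 2))))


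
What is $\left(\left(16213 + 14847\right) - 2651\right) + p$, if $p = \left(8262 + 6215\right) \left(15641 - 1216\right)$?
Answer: $208859134$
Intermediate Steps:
$p = 208830725$ ($p = 14477 \cdot 14425 = 208830725$)
$\left(\left(16213 + 14847\right) - 2651\right) + p = \left(\left(16213 + 14847\right) - 2651\right) + 208830725 = \left(31060 - 2651\right) + 208830725 = 28409 + 208830725 = 208859134$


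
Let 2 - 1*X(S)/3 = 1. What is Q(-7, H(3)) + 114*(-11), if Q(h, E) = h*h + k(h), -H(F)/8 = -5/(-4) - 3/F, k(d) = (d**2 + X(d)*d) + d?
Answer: -1184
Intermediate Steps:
X(S) = 3 (X(S) = 6 - 3*1 = 6 - 3 = 3)
k(d) = d**2 + 4*d (k(d) = (d**2 + 3*d) + d = d**2 + 4*d)
H(F) = -10 + 24/F (H(F) = -8*(-5/(-4) - 3/F) = -8*(-5*(-1/4) - 3/F) = -8*(5/4 - 3/F) = -10 + 24/F)
Q(h, E) = h**2 + h*(4 + h) (Q(h, E) = h*h + h*(4 + h) = h**2 + h*(4 + h))
Q(-7, H(3)) + 114*(-11) = 2*(-7)*(2 - 7) + 114*(-11) = 2*(-7)*(-5) - 1254 = 70 - 1254 = -1184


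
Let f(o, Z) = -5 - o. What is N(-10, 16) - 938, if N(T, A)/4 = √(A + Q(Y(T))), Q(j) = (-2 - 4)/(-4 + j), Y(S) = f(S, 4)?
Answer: -938 + 4*√10 ≈ -925.35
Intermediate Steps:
Y(S) = -5 - S
Q(j) = -6/(-4 + j)
N(T, A) = 4*√(A - 6/(-9 - T)) (N(T, A) = 4*√(A - 6/(-4 + (-5 - T))) = 4*√(A - 6/(-9 - T)))
N(-10, 16) - 938 = 4*√((6 + 16*(9 - 10))/(9 - 10)) - 938 = 4*√((6 + 16*(-1))/(-1)) - 938 = 4*√(-(6 - 16)) - 938 = 4*√(-1*(-10)) - 938 = 4*√10 - 938 = -938 + 4*√10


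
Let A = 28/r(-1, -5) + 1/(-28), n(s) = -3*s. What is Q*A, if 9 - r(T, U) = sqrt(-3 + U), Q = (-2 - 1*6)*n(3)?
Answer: 125406/623 + 4032*I*sqrt(2)/89 ≈ 201.29 + 64.069*I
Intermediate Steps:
Q = 72 (Q = (-2 - 1*6)*(-3*3) = (-2 - 6)*(-9) = -8*(-9) = 72)
r(T, U) = 9 - sqrt(-3 + U)
A = -1/28 + 28/(9 - 2*I*sqrt(2)) (A = 28/(9 - sqrt(-3 - 5)) + 1/(-28) = 28/(9 - sqrt(-8)) + 1*(-1/28) = 28/(9 - 2*I*sqrt(2)) - 1/28 = -1/28 + 28/(9 - 2*I*sqrt(2)) ≈ 2.7957 + 0.88984*I)
Q*A = 72*(6967/2492 + 56*I*sqrt(2)/89) = 125406/623 + 4032*I*sqrt(2)/89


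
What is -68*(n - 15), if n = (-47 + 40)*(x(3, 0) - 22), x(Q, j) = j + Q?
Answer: -8024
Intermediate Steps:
x(Q, j) = Q + j
n = 133 (n = (-47 + 40)*((3 + 0) - 22) = -7*(3 - 22) = -7*(-19) = 133)
-68*(n - 15) = -68*(133 - 15) = -68*118 = -8024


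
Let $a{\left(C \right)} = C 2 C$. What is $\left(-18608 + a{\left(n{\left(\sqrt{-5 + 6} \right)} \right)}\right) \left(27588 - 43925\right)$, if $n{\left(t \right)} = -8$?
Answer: $301907760$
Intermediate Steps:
$a{\left(C \right)} = 2 C^{2}$ ($a{\left(C \right)} = 2 C C = 2 C^{2}$)
$\left(-18608 + a{\left(n{\left(\sqrt{-5 + 6} \right)} \right)}\right) \left(27588 - 43925\right) = \left(-18608 + 2 \left(-8\right)^{2}\right) \left(27588 - 43925\right) = \left(-18608 + 2 \cdot 64\right) \left(-16337\right) = \left(-18608 + 128\right) \left(-16337\right) = \left(-18480\right) \left(-16337\right) = 301907760$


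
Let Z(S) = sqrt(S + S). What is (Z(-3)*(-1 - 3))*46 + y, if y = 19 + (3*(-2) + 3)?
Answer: 16 - 184*I*sqrt(6) ≈ 16.0 - 450.71*I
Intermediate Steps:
Z(S) = sqrt(2)*sqrt(S) (Z(S) = sqrt(2*S) = sqrt(2)*sqrt(S))
y = 16 (y = 19 + (-6 + 3) = 19 - 3 = 16)
(Z(-3)*(-1 - 3))*46 + y = ((sqrt(2)*sqrt(-3))*(-1 - 3))*46 + 16 = ((sqrt(2)*(I*sqrt(3)))*(-4))*46 + 16 = ((I*sqrt(6))*(-4))*46 + 16 = -4*I*sqrt(6)*46 + 16 = -184*I*sqrt(6) + 16 = 16 - 184*I*sqrt(6)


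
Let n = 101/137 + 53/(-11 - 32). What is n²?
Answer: 8514724/34703881 ≈ 0.24535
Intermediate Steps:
n = -2918/5891 (n = 101*(1/137) + 53/(-43) = 101/137 + 53*(-1/43) = 101/137 - 53/43 = -2918/5891 ≈ -0.49533)
n² = (-2918/5891)² = 8514724/34703881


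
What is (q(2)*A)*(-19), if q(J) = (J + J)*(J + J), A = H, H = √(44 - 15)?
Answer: -304*√29 ≈ -1637.1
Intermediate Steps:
H = √29 ≈ 5.3852
A = √29 ≈ 5.3852
q(J) = 4*J² (q(J) = (2*J)*(2*J) = 4*J²)
(q(2)*A)*(-19) = ((4*2²)*√29)*(-19) = ((4*4)*√29)*(-19) = (16*√29)*(-19) = -304*√29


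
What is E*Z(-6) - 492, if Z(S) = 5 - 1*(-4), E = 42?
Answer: -114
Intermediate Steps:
Z(S) = 9 (Z(S) = 5 + 4 = 9)
E*Z(-6) - 492 = 42*9 - 492 = 378 - 492 = -114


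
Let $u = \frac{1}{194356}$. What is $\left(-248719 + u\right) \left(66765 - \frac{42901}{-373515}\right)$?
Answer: $- \frac{100457719974691560049}{6049573445} \approx -1.6606 \cdot 10^{10}$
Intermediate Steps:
$u = \frac{1}{194356} \approx 5.1452 \cdot 10^{-6}$
$\left(-248719 + u\right) \left(66765 - \frac{42901}{-373515}\right) = \left(-248719 + \frac{1}{194356}\right) \left(66765 - \frac{42901}{-373515}\right) = - \frac{48340029963 \left(66765 - - \frac{42901}{373515}\right)}{194356} = - \frac{48340029963 \left(66765 + \frac{42901}{373515}\right)}{194356} = \left(- \frac{48340029963}{194356}\right) \frac{24937771876}{373515} = - \frac{100457719974691560049}{6049573445}$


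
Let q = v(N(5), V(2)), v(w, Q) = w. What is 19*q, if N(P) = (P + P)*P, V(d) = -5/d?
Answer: 950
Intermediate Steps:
N(P) = 2*P**2 (N(P) = (2*P)*P = 2*P**2)
q = 50 (q = 2*5**2 = 2*25 = 50)
19*q = 19*50 = 950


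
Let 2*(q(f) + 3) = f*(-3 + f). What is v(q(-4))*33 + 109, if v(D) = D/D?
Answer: 142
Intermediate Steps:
q(f) = -3 + f*(-3 + f)/2 (q(f) = -3 + (f*(-3 + f))/2 = -3 + f*(-3 + f)/2)
v(D) = 1
v(q(-4))*33 + 109 = 1*33 + 109 = 33 + 109 = 142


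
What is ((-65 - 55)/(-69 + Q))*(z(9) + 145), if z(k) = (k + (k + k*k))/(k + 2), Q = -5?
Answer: 9240/37 ≈ 249.73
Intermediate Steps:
z(k) = (k**2 + 2*k)/(2 + k) (z(k) = (k + (k + k**2))/(2 + k) = (k**2 + 2*k)/(2 + k))
((-65 - 55)/(-69 + Q))*(z(9) + 145) = ((-65 - 55)/(-69 - 5))*(9 + 145) = -120/(-74)*154 = -120*(-1/74)*154 = (60/37)*154 = 9240/37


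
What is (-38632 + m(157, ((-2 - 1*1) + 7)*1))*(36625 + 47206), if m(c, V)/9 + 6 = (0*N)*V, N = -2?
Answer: -3243086066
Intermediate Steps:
m(c, V) = -54 (m(c, V) = -54 + 9*((0*(-2))*V) = -54 + 9*(0*V) = -54 + 9*0 = -54 + 0 = -54)
(-38632 + m(157, ((-2 - 1*1) + 7)*1))*(36625 + 47206) = (-38632 - 54)*(36625 + 47206) = -38686*83831 = -3243086066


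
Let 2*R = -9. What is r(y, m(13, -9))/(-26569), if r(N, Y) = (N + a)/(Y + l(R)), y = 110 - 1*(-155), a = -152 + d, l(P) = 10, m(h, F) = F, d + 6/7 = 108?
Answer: -1541/185983 ≈ -0.0082857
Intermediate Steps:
R = -9/2 (R = (1/2)*(-9) = -9/2 ≈ -4.5000)
d = 750/7 (d = -6/7 + 108 = 750/7 ≈ 107.14)
a = -314/7 (a = -152 + 750/7 = -314/7 ≈ -44.857)
y = 265 (y = 110 + 155 = 265)
r(N, Y) = (-314/7 + N)/(10 + Y) (r(N, Y) = (N - 314/7)/(Y + 10) = (-314/7 + N)/(10 + Y))
r(y, m(13, -9))/(-26569) = ((-314/7 + 265)/(10 - 9))/(-26569) = ((1541/7)/1)*(-1/26569) = (1*(1541/7))*(-1/26569) = (1541/7)*(-1/26569) = -1541/185983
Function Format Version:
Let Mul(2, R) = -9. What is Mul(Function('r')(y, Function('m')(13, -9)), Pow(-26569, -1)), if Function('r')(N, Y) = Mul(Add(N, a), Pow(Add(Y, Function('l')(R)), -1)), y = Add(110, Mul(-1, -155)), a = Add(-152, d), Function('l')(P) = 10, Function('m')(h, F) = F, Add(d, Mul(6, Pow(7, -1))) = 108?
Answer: Rational(-1541, 185983) ≈ -0.0082857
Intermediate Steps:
R = Rational(-9, 2) (R = Mul(Rational(1, 2), -9) = Rational(-9, 2) ≈ -4.5000)
d = Rational(750, 7) (d = Add(Rational(-6, 7), 108) = Rational(750, 7) ≈ 107.14)
a = Rational(-314, 7) (a = Add(-152, Rational(750, 7)) = Rational(-314, 7) ≈ -44.857)
y = 265 (y = Add(110, 155) = 265)
Function('r')(N, Y) = Mul(Pow(Add(10, Y), -1), Add(Rational(-314, 7), N)) (Function('r')(N, Y) = Mul(Add(N, Rational(-314, 7)), Pow(Add(Y, 10), -1)) = Mul(Add(Rational(-314, 7), N), Pow(Add(10, Y), -1)) = Mul(Pow(Add(10, Y), -1), Add(Rational(-314, 7), N)))
Mul(Function('r')(y, Function('m')(13, -9)), Pow(-26569, -1)) = Mul(Mul(Pow(Add(10, -9), -1), Add(Rational(-314, 7), 265)), Pow(-26569, -1)) = Mul(Mul(Pow(1, -1), Rational(1541, 7)), Rational(-1, 26569)) = Mul(Mul(1, Rational(1541, 7)), Rational(-1, 26569)) = Mul(Rational(1541, 7), Rational(-1, 26569)) = Rational(-1541, 185983)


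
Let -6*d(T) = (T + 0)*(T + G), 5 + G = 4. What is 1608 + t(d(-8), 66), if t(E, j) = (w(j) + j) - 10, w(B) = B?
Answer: 1730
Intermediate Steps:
G = -1 (G = -5 + 4 = -1)
d(T) = -T*(-1 + T)/6 (d(T) = -(T + 0)*(T - 1)/6 = -T*(-1 + T)/6)
t(E, j) = -10 + 2*j (t(E, j) = (j + j) - 10 = 2*j - 10 = -10 + 2*j)
1608 + t(d(-8), 66) = 1608 + (-10 + 2*66) = 1608 + (-10 + 132) = 1608 + 122 = 1730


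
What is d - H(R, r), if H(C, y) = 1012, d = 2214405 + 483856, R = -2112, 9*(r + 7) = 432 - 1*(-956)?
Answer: 2697249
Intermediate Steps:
r = 1325/9 (r = -7 + (432 - 1*(-956))/9 = -7 + (432 + 956)/9 = -7 + (1/9)*1388 = -7 + 1388/9 = 1325/9 ≈ 147.22)
d = 2698261
d - H(R, r) = 2698261 - 1*1012 = 2698261 - 1012 = 2697249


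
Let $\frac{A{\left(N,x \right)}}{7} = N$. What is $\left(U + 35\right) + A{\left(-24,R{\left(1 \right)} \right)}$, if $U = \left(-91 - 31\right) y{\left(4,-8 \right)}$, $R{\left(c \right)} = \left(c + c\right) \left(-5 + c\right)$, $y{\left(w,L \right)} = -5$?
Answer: $477$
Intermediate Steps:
$R{\left(c \right)} = 2 c \left(-5 + c\right)$
$U = 610$ ($U = \left(-91 - 31\right) \left(-5\right) = \left(-122\right) \left(-5\right) = 610$)
$A{\left(N,x \right)} = 7 N$
$\left(U + 35\right) + A{\left(-24,R{\left(1 \right)} \right)} = \left(610 + 35\right) + 7 \left(-24\right) = 645 - 168 = 477$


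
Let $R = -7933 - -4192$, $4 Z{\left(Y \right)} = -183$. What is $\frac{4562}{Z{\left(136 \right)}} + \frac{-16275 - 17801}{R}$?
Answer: $- \frac{20676620}{228201} \approx -90.607$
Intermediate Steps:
$Z{\left(Y \right)} = - \frac{183}{4}$ ($Z{\left(Y \right)} = \frac{1}{4} \left(-183\right) = - \frac{183}{4}$)
$R = -3741$ ($R = -7933 + 4192 = -3741$)
$\frac{4562}{Z{\left(136 \right)}} + \frac{-16275 - 17801}{R} = \frac{4562}{- \frac{183}{4}} + \frac{-16275 - 17801}{-3741} = 4562 \left(- \frac{4}{183}\right) + \left(-16275 - 17801\right) \left(- \frac{1}{3741}\right) = - \frac{18248}{183} - - \frac{34076}{3741} = - \frac{18248}{183} + \frac{34076}{3741} = - \frac{20676620}{228201}$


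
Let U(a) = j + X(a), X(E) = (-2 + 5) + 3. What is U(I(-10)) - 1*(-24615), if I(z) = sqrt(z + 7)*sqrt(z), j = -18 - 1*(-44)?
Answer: 24647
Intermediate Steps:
X(E) = 6 (X(E) = 3 + 3 = 6)
j = 26 (j = -18 + 44 = 26)
I(z) = sqrt(z)*sqrt(7 + z) (I(z) = sqrt(7 + z)*sqrt(z) = sqrt(z)*sqrt(7 + z))
U(a) = 32 (U(a) = 26 + 6 = 32)
U(I(-10)) - 1*(-24615) = 32 - 1*(-24615) = 32 + 24615 = 24647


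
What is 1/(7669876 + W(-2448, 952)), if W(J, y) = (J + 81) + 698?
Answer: 1/7668207 ≈ 1.3041e-7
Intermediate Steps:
W(J, y) = 779 + J (W(J, y) = (81 + J) + 698 = 779 + J)
1/(7669876 + W(-2448, 952)) = 1/(7669876 + (779 - 2448)) = 1/(7669876 - 1669) = 1/7668207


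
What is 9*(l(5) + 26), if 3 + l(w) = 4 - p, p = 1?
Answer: 234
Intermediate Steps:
l(w) = 0 (l(w) = -3 + (4 - 1*1) = -3 + (4 - 1) = -3 + 3 = 0)
9*(l(5) + 26) = 9*(0 + 26) = 9*26 = 234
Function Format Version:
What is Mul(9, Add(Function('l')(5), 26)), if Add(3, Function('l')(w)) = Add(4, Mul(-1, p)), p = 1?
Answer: 234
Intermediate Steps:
Function('l')(w) = 0 (Function('l')(w) = Add(-3, Add(4, Mul(-1, 1))) = Add(-3, Add(4, -1)) = Add(-3, 3) = 0)
Mul(9, Add(Function('l')(5), 26)) = Mul(9, Add(0, 26)) = Mul(9, 26) = 234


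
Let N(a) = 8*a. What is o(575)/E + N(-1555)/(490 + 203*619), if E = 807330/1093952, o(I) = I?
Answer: 2644641516920/3394741917 ≈ 779.04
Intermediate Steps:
E = 403665/546976 (E = 807330*(1/1093952) = 403665/546976 ≈ 0.73799)
o(575)/E + N(-1555)/(490 + 203*619) = 575/(403665/546976) + (8*(-1555))/(490 + 203*619) = 575*(546976/403665) - 12440/(490 + 125657) = 62902240/80733 - 12440/126147 = 2644641516920/3394741917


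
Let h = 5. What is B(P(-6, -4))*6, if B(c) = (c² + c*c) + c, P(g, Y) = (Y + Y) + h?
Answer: 90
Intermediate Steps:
P(g, Y) = 5 + 2*Y (P(g, Y) = (Y + Y) + 5 = 2*Y + 5 = 5 + 2*Y)
B(c) = c + 2*c² (B(c) = (c² + c²) + c = 2*c² + c = c + 2*c²)
B(P(-6, -4))*6 = ((5 + 2*(-4))*(1 + 2*(5 + 2*(-4))))*6 = ((5 - 8)*(1 + 2*(5 - 8)))*6 = -3*(1 + 2*(-3))*6 = -3*(1 - 6)*6 = -3*(-5)*6 = 15*6 = 90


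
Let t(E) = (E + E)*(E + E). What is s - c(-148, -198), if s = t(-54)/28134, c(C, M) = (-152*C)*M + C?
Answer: 2320719692/521 ≈ 4.4544e+6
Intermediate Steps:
c(C, M) = C - 152*C*M (c(C, M) = -152*C*M + C = C - 152*C*M)
t(E) = 4*E² (t(E) = (2*E)*(2*E) = 4*E²)
s = 216/521 (s = (4*(-54)²)/28134 = (4*2916)*(1/28134) = 11664*(1/28134) = 216/521 ≈ 0.41459)
s - c(-148, -198) = 216/521 - (-148)*(1 - 152*(-198)) = 216/521 - (-148)*(1 + 30096) = 216/521 - (-148)*30097 = 216/521 - 1*(-4454356) = 216/521 + 4454356 = 2320719692/521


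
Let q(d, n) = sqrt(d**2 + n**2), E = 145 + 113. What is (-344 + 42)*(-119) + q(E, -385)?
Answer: 35938 + sqrt(214789) ≈ 36401.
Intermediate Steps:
E = 258
(-344 + 42)*(-119) + q(E, -385) = (-344 + 42)*(-119) + sqrt(258**2 + (-385)**2) = -302*(-119) + sqrt(66564 + 148225) = 35938 + sqrt(214789)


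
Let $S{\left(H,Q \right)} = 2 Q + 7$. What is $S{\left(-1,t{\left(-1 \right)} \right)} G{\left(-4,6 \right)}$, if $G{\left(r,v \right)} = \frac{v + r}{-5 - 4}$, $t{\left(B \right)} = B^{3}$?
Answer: $- \frac{10}{9} \approx -1.1111$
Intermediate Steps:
$G{\left(r,v \right)} = - \frac{r}{9} - \frac{v}{9}$ ($G{\left(r,v \right)} = \frac{r + v}{-9} = \left(r + v\right) \left(- \frac{1}{9}\right) = - \frac{r}{9} - \frac{v}{9}$)
$S{\left(H,Q \right)} = 7 + 2 Q$
$S{\left(-1,t{\left(-1 \right)} \right)} G{\left(-4,6 \right)} = \left(7 + 2 \left(-1\right)^{3}\right) \left(\left(- \frac{1}{9}\right) \left(-4\right) - \frac{2}{3}\right) = \left(7 + 2 \left(-1\right)\right) \left(\frac{4}{9} - \frac{2}{3}\right) = \left(7 - 2\right) \left(- \frac{2}{9}\right) = 5 \left(- \frac{2}{9}\right) = - \frac{10}{9}$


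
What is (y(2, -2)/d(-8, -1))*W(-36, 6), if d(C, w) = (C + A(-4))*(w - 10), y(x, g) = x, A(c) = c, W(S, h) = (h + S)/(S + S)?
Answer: 5/792 ≈ 0.0063131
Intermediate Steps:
W(S, h) = (S + h)/(2*S) (W(S, h) = (S + h)/((2*S)) = (S + h)*(1/(2*S)) = (S + h)/(2*S))
d(C, w) = (-10 + w)*(-4 + C) (d(C, w) = (C - 4)*(w - 10) = (-4 + C)*(-10 + w) = (-10 + w)*(-4 + C))
(y(2, -2)/d(-8, -1))*W(-36, 6) = (2/(40 - 10*(-8) - 4*(-1) - 8*(-1)))*((½)*(-36 + 6)/(-36)) = (2/(40 + 80 + 4 + 8))*((½)*(-1/36)*(-30)) = (2/132)*(5/12) = (2*(1/132))*(5/12) = (1/66)*(5/12) = 5/792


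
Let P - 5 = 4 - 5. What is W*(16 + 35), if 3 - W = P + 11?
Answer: -612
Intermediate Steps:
P = 4 (P = 5 + (4 - 5) = 5 - 1 = 4)
W = -12 (W = 3 - (4 + 11) = 3 - 1*15 = 3 - 15 = -12)
W*(16 + 35) = -12*(16 + 35) = -12*51 = -612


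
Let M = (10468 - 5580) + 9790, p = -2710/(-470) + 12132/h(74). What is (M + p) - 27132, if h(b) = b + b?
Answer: -21504928/1739 ≈ -12366.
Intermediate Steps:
h(b) = 2*b
p = 152578/1739 (p = -2710/(-470) + 12132/((2*74)) = -2710*(-1/470) + 12132/148 = 271/47 + 12132*(1/148) = 271/47 + 3033/37 = 152578/1739 ≈ 87.739)
M = 14678 (M = 4888 + 9790 = 14678)
(M + p) - 27132 = (14678 + 152578/1739) - 27132 = 25677620/1739 - 27132 = -21504928/1739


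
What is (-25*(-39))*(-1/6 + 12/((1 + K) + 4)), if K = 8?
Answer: 1475/2 ≈ 737.50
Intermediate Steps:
(-25*(-39))*(-1/6 + 12/((1 + K) + 4)) = (-25*(-39))*(-1/6 + 12/((1 + 8) + 4)) = 975*(-1*1/6 + 12/(9 + 4)) = 975*(-1/6 + 12/13) = 975*(59/78) = 1475/2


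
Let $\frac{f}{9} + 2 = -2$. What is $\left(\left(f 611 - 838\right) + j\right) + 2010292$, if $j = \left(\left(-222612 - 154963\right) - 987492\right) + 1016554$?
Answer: $1638945$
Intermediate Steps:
$f = -36$ ($f = -18 + 9 \left(-2\right) = -18 - 18 = -36$)
$j = -348513$ ($j = \left(\left(-222612 - 154963\right) - 987492\right) + 1016554 = \left(-377575 - 987492\right) + 1016554 = -1365067 + 1016554 = -348513$)
$\left(\left(f 611 - 838\right) + j\right) + 2010292 = \left(\left(\left(-36\right) 611 - 838\right) - 348513\right) + 2010292 = \left(\left(-21996 - 838\right) - 348513\right) + 2010292 = \left(-22834 - 348513\right) + 2010292 = -371347 + 2010292 = 1638945$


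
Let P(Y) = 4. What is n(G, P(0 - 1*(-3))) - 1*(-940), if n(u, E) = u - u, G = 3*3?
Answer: 940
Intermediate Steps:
G = 9
n(u, E) = 0
n(G, P(0 - 1*(-3))) - 1*(-940) = 0 - 1*(-940) = 0 + 940 = 940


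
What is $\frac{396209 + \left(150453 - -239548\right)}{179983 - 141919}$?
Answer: $\frac{131035}{6344} \approx 20.655$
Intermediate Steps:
$\frac{396209 + \left(150453 - -239548\right)}{179983 - 141919} = \frac{396209 + \left(150453 + 239548\right)}{38064} = \left(396209 + 390001\right) \frac{1}{38064} = 786210 \cdot \frac{1}{38064} = \frac{131035}{6344}$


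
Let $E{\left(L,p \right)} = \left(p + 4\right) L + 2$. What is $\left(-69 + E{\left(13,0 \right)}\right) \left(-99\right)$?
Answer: $1485$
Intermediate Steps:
$E{\left(L,p \right)} = 2 + L \left(4 + p\right)$ ($E{\left(L,p \right)} = \left(4 + p\right) L + 2 = L \left(4 + p\right) + 2 = 2 + L \left(4 + p\right)$)
$\left(-69 + E{\left(13,0 \right)}\right) \left(-99\right) = \left(-69 + \left(2 + 4 \cdot 13 + 13 \cdot 0\right)\right) \left(-99\right) = \left(-69 + \left(2 + 52 + 0\right)\right) \left(-99\right) = \left(-69 + 54\right) \left(-99\right) = \left(-15\right) \left(-99\right) = 1485$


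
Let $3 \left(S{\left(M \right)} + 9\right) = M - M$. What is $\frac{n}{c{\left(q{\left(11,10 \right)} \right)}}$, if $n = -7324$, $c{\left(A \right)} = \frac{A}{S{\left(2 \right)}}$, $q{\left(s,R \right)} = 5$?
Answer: $\frac{65916}{5} \approx 13183.0$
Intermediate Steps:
$S{\left(M \right)} = -9$ ($S{\left(M \right)} = -9 + \frac{M - M}{3} = -9 + \frac{1}{3} \cdot 0 = -9 + 0 = -9$)
$c{\left(A \right)} = - \frac{A}{9}$ ($c{\left(A \right)} = \frac{A}{-9} = A \left(- \frac{1}{9}\right) = - \frac{A}{9}$)
$\frac{n}{c{\left(q{\left(11,10 \right)} \right)}} = - \frac{7324}{\left(- \frac{1}{9}\right) 5} = - \frac{7324}{- \frac{5}{9}} = \left(-7324\right) \left(- \frac{9}{5}\right) = \frac{65916}{5}$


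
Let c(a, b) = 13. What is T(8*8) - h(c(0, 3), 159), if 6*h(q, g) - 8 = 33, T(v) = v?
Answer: 343/6 ≈ 57.167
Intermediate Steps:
h(q, g) = 41/6 (h(q, g) = 4/3 + (⅙)*33 = 4/3 + 11/2 = 41/6)
T(8*8) - h(c(0, 3), 159) = 8*8 - 1*41/6 = 64 - 41/6 = 343/6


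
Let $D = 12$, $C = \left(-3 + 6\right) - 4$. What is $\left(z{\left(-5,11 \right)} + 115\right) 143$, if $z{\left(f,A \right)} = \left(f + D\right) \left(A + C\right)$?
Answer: $26455$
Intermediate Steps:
$C = -1$ ($C = 3 - 4 = -1$)
$z{\left(f,A \right)} = \left(-1 + A\right) \left(12 + f\right)$ ($z{\left(f,A \right)} = \left(f + 12\right) \left(A - 1\right) = \left(12 + f\right) \left(-1 + A\right) = \left(-1 + A\right) \left(12 + f\right)$)
$\left(z{\left(-5,11 \right)} + 115\right) 143 = \left(\left(-12 - -5 + 12 \cdot 11 + 11 \left(-5\right)\right) + 115\right) 143 = \left(\left(-12 + 5 + 132 - 55\right) + 115\right) 143 = \left(70 + 115\right) 143 = 185 \cdot 143 = 26455$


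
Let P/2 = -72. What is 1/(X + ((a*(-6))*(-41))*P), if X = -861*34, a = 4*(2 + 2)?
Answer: -1/596058 ≈ -1.6777e-6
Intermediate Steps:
P = -144 (P = 2*(-72) = -144)
a = 16 (a = 4*4 = 16)
X = -29274
1/(X + ((a*(-6))*(-41))*P) = 1/(-29274 + ((16*(-6))*(-41))*(-144)) = 1/(-29274 - 96*(-41)*(-144)) = 1/(-29274 + 3936*(-144)) = 1/(-29274 - 566784) = 1/(-596058) = -1/596058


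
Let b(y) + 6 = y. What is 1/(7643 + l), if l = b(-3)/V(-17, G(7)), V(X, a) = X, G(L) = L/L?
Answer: 17/129940 ≈ 0.00013083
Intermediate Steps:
G(L) = 1
b(y) = -6 + y
l = 9/17 (l = (-6 - 3)/(-17) = -9*(-1/17) = 9/17 ≈ 0.52941)
1/(7643 + l) = 1/(7643 + 9/17) = 1/(129940/17) = 17/129940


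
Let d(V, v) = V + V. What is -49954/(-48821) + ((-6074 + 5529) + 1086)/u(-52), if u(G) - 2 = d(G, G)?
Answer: -21316853/4979742 ≈ -4.2807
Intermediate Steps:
d(V, v) = 2*V
u(G) = 2 + 2*G
-49954/(-48821) + ((-6074 + 5529) + 1086)/u(-52) = -49954/(-48821) + ((-6074 + 5529) + 1086)/(2 + 2*(-52)) = -49954*(-1/48821) + (-545 + 1086)/(2 - 104) = 49954/48821 + 541/(-102) = 49954/48821 + 541*(-1/102) = 49954/48821 - 541/102 = -21316853/4979742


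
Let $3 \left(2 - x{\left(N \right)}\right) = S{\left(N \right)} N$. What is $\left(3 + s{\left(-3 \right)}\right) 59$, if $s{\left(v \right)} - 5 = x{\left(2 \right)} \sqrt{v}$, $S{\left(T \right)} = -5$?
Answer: $472 + \frac{944 i \sqrt{3}}{3} \approx 472.0 + 545.02 i$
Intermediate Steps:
$x{\left(N \right)} = 2 + \frac{5 N}{3}$ ($x{\left(N \right)} = 2 - \frac{\left(-5\right) N}{3} = 2 + \frac{5 N}{3}$)
$s{\left(v \right)} = 5 + \frac{16 \sqrt{v}}{3}$ ($s{\left(v \right)} = 5 + \left(2 + \frac{5}{3} \cdot 2\right) \sqrt{v} = 5 + \left(2 + \frac{10}{3}\right) \sqrt{v} = 5 + \frac{16 \sqrt{v}}{3}$)
$\left(3 + s{\left(-3 \right)}\right) 59 = \left(3 + \left(5 + \frac{16 \sqrt{-3}}{3}\right)\right) 59 = \left(3 + \left(5 + \frac{16 i \sqrt{3}}{3}\right)\right) 59 = \left(8 + \frac{16 i \sqrt{3}}{3}\right) 59 = 472 + \frac{944 i \sqrt{3}}{3}$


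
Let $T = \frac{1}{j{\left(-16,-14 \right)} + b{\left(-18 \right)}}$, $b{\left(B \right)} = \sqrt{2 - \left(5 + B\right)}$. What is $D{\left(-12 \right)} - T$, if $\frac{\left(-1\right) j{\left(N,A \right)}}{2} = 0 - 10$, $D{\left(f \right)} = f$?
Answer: $- \frac{928}{77} + \frac{\sqrt{15}}{385} \approx -12.042$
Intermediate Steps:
$b{\left(B \right)} = \sqrt{-3 - B}$
$j{\left(N,A \right)} = 20$ ($j{\left(N,A \right)} = - 2 \left(0 - 10\right) = \left(-2\right) \left(-10\right) = 20$)
$T = \frac{1}{20 + \sqrt{15}}$ ($T = \frac{1}{20 + \sqrt{-3 - -18}} = \frac{1}{20 + \sqrt{-3 + 18}} = \frac{1}{20 + \sqrt{15}} \approx 0.041888$)
$D{\left(-12 \right)} - T = -12 - \left(\frac{4}{77} - \frac{\sqrt{15}}{385}\right) = - \frac{928}{77} + \frac{\sqrt{15}}{385}$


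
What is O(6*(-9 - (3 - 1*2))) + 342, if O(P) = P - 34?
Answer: 248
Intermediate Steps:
O(P) = -34 + P
O(6*(-9 - (3 - 1*2))) + 342 = (-34 + 6*(-9 - (3 - 1*2))) + 342 = (-34 + 6*(-9 - (3 - 2))) + 342 = (-34 + 6*(-9 - 1*1)) + 342 = (-34 + 6*(-9 - 1)) + 342 = (-34 + 6*(-10)) + 342 = (-34 - 60) + 342 = -94 + 342 = 248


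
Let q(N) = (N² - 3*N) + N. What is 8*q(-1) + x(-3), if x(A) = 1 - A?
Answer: 28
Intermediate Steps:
q(N) = N² - 2*N
8*q(-1) + x(-3) = 8*(-(-2 - 1)) + (1 - 1*(-3)) = 8*(-1*(-3)) + (1 + 3) = 8*3 + 4 = 24 + 4 = 28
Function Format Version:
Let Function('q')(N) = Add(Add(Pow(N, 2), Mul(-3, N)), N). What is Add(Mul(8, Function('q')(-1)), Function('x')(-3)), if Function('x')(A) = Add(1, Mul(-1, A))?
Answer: 28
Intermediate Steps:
Function('q')(N) = Add(Pow(N, 2), Mul(-2, N))
Add(Mul(8, Function('q')(-1)), Function('x')(-3)) = Add(Mul(8, Mul(-1, Add(-2, -1))), Add(1, Mul(-1, -3))) = Add(Mul(8, Mul(-1, -3)), Add(1, 3)) = Add(Mul(8, 3), 4) = Add(24, 4) = 28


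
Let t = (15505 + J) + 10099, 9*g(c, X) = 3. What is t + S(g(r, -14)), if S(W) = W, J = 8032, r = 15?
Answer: 100909/3 ≈ 33636.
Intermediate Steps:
g(c, X) = ⅓ (g(c, X) = (⅑)*3 = ⅓)
t = 33636 (t = (15505 + 8032) + 10099 = 23537 + 10099 = 33636)
t + S(g(r, -14)) = 33636 + ⅓ = 100909/3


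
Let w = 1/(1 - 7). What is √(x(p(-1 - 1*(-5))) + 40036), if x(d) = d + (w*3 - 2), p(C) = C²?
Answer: √160198/2 ≈ 200.12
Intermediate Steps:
w = -⅙ (w = 1/(-6) = -⅙ ≈ -0.16667)
x(d) = -5/2 + d (x(d) = d + (-⅙*3 - 2) = d + (-½ - 2) = d - 5/2 = -5/2 + d)
√(x(p(-1 - 1*(-5))) + 40036) = √((-5/2 + (-1 - 1*(-5))²) + 40036) = √((-5/2 + (-1 + 5)²) + 40036) = √((-5/2 + 4²) + 40036) = √((-5/2 + 16) + 40036) = √(27/2 + 40036) = √(80099/2) = √160198/2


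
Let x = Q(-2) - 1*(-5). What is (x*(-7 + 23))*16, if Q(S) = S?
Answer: 768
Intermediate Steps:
x = 3 (x = -2 - 1*(-5) = -2 + 5 = 3)
(x*(-7 + 23))*16 = (3*(-7 + 23))*16 = (3*16)*16 = 48*16 = 768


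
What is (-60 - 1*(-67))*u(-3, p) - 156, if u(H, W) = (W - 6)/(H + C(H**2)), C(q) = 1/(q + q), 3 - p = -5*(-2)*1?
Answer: -6630/53 ≈ -125.09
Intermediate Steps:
p = -7 (p = 3 - (-5*(-2)) = 3 - 10 = -7)
C(q) = 1/(2*q)
u(H, W) = (-6 + W)/(H + 1/(2*H**2)) (u(H, W) = (W - 6)/(H + 1/(2*(H**2))) = (-6 + W)/(H + 1/(2*H**2)))
(-60 - 1*(-67))*u(-3, p) - 156 = (-60 - 1*(-67))*(2*(-3)**2*(-6 - 7)/(1 + 2*(-3)**3)) - 156 = (-60 + 67)*(2*9*(-13)/(1 + 2*(-27))) - 156 = 7*(2*9*(-13)/(1 - 54)) - 156 = 7*(2*9*(-13)/(-53)) - 156 = 7*(2*9*(-1/53)*(-13)) - 156 = 7*(234/53) - 156 = 1638/53 - 156 = -6630/53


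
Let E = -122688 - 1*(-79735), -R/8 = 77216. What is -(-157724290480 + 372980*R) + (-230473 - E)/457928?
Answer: 22216633355077280/57241 ≈ 3.8812e+11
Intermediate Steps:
R = -617728 (R = -8*77216 = -617728)
E = -42953 (E = -122688 + 79735 = -42953)
-(-157724290480 + 372980*R) + (-230473 - E)/457928 = -372980/(1/(-617728 - 422876)) + (-230473 - 1*(-42953))/457928 = -372980/(1/(-1040604)) + (-230473 + 42953)*(1/457928) = -372980/(-1/1040604) - 187520*1/457928 = -372980*(-1040604) - 23440/57241 = 388124479920 - 23440/57241 = 22216633355077280/57241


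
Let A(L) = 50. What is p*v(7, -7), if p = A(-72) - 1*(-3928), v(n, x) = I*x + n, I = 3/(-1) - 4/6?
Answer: 129948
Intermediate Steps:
I = -11/3 (I = 3*(-1) - 4*⅙ = -3 - ⅔ = -11/3 ≈ -3.6667)
v(n, x) = n - 11*x/3 (v(n, x) = -11*x/3 + n = n - 11*x/3)
p = 3978 (p = 50 - 1*(-3928) = 50 + 3928 = 3978)
p*v(7, -7) = 3978*(7 - 11/3*(-7)) = 3978*(7 + 77/3) = 3978*(98/3) = 129948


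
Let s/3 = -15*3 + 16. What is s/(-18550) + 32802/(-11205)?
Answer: -40500151/13856850 ≈ -2.9228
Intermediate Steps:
s = -87 (s = 3*(-15*3 + 16) = 3*(-45 + 16) = 3*(-29) = -87)
s/(-18550) + 32802/(-11205) = -87/(-18550) + 32802/(-11205) = -87*(-1/18550) + 32802*(-1/11205) = 87/18550 - 10934/3735 = -40500151/13856850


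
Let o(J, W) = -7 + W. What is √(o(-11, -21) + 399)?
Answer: √371 ≈ 19.261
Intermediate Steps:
√(o(-11, -21) + 399) = √((-7 - 21) + 399) = √(-28 + 399) = √371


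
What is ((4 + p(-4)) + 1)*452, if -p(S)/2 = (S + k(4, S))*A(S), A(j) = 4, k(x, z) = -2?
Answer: 23956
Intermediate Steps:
p(S) = 16 - 8*S (p(S) = -2*(S - 2)*4 = -2*(-2 + S)*4 = -2*(-8 + 4*S) = 16 - 8*S)
((4 + p(-4)) + 1)*452 = ((4 + (16 - 8*(-4))) + 1)*452 = ((4 + (16 + 32)) + 1)*452 = ((4 + 48) + 1)*452 = (52 + 1)*452 = 53*452 = 23956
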